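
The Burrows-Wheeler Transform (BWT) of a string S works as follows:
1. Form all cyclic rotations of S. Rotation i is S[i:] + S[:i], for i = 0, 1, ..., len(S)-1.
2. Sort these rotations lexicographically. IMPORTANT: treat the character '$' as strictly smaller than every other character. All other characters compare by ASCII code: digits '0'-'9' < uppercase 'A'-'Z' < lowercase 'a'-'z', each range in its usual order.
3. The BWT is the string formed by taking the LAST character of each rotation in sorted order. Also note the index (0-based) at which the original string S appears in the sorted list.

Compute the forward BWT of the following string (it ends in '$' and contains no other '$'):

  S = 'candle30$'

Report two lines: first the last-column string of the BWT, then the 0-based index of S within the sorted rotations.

All 9 rotations (rotation i = S[i:]+S[:i]):
  rot[0] = candle30$
  rot[1] = andle30$c
  rot[2] = ndle30$ca
  rot[3] = dle30$can
  rot[4] = le30$cand
  rot[5] = e30$candl
  rot[6] = 30$candle
  rot[7] = 0$candle3
  rot[8] = $candle30
Sorted (with $ < everything):
  sorted[0] = $candle30  (last char: '0')
  sorted[1] = 0$candle3  (last char: '3')
  sorted[2] = 30$candle  (last char: 'e')
  sorted[3] = andle30$c  (last char: 'c')
  sorted[4] = candle30$  (last char: '$')
  sorted[5] = dle30$can  (last char: 'n')
  sorted[6] = e30$candl  (last char: 'l')
  sorted[7] = le30$cand  (last char: 'd')
  sorted[8] = ndle30$ca  (last char: 'a')
Last column: 03ec$nlda
Original string S is at sorted index 4

Answer: 03ec$nlda
4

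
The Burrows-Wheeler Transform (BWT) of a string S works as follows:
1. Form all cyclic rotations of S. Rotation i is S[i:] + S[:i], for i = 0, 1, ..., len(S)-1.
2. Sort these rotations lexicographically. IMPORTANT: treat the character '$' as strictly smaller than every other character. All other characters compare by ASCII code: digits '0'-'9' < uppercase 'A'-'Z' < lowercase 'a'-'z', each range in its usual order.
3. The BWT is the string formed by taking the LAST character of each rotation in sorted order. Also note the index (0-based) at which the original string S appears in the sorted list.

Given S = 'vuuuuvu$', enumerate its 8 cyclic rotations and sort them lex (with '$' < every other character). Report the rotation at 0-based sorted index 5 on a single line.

Answer: uvu$vuuu

Derivation:
All 8 rotations (rotation i = S[i:]+S[:i]):
  rot[0] = vuuuuvu$
  rot[1] = uuuuvu$v
  rot[2] = uuuvu$vu
  rot[3] = uuvu$vuu
  rot[4] = uvu$vuuu
  rot[5] = vu$vuuuu
  rot[6] = u$vuuuuv
  rot[7] = $vuuuuvu
Sorted (with $ < everything):
  sorted[0] = $vuuuuvu
  sorted[1] = u$vuuuuv
  sorted[2] = uuuuvu$v
  sorted[3] = uuuvu$vu
  sorted[4] = uuvu$vuu
  sorted[5] = uvu$vuuu
  sorted[6] = vu$vuuuu
  sorted[7] = vuuuuvu$
sorted[5] = uvu$vuuu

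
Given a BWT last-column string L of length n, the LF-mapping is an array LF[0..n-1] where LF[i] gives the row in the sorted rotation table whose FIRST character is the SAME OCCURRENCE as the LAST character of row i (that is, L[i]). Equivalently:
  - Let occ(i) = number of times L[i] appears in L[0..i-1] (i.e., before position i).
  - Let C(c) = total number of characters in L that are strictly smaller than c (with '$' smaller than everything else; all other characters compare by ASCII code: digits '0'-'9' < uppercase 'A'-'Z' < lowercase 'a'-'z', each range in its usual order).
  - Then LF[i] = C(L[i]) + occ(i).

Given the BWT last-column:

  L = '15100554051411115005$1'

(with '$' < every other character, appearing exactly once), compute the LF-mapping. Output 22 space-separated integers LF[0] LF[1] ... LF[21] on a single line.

Answer: 6 16 7 1 2 17 18 14 3 19 8 15 9 10 11 12 20 4 5 21 0 13

Derivation:
Char counts: '$':1, '0':5, '1':8, '4':2, '5':6
C (first-col start): C('$')=0, C('0')=1, C('1')=6, C('4')=14, C('5')=16
L[0]='1': occ=0, LF[0]=C('1')+0=6+0=6
L[1]='5': occ=0, LF[1]=C('5')+0=16+0=16
L[2]='1': occ=1, LF[2]=C('1')+1=6+1=7
L[3]='0': occ=0, LF[3]=C('0')+0=1+0=1
L[4]='0': occ=1, LF[4]=C('0')+1=1+1=2
L[5]='5': occ=1, LF[5]=C('5')+1=16+1=17
L[6]='5': occ=2, LF[6]=C('5')+2=16+2=18
L[7]='4': occ=0, LF[7]=C('4')+0=14+0=14
L[8]='0': occ=2, LF[8]=C('0')+2=1+2=3
L[9]='5': occ=3, LF[9]=C('5')+3=16+3=19
L[10]='1': occ=2, LF[10]=C('1')+2=6+2=8
L[11]='4': occ=1, LF[11]=C('4')+1=14+1=15
L[12]='1': occ=3, LF[12]=C('1')+3=6+3=9
L[13]='1': occ=4, LF[13]=C('1')+4=6+4=10
L[14]='1': occ=5, LF[14]=C('1')+5=6+5=11
L[15]='1': occ=6, LF[15]=C('1')+6=6+6=12
L[16]='5': occ=4, LF[16]=C('5')+4=16+4=20
L[17]='0': occ=3, LF[17]=C('0')+3=1+3=4
L[18]='0': occ=4, LF[18]=C('0')+4=1+4=5
L[19]='5': occ=5, LF[19]=C('5')+5=16+5=21
L[20]='$': occ=0, LF[20]=C('$')+0=0+0=0
L[21]='1': occ=7, LF[21]=C('1')+7=6+7=13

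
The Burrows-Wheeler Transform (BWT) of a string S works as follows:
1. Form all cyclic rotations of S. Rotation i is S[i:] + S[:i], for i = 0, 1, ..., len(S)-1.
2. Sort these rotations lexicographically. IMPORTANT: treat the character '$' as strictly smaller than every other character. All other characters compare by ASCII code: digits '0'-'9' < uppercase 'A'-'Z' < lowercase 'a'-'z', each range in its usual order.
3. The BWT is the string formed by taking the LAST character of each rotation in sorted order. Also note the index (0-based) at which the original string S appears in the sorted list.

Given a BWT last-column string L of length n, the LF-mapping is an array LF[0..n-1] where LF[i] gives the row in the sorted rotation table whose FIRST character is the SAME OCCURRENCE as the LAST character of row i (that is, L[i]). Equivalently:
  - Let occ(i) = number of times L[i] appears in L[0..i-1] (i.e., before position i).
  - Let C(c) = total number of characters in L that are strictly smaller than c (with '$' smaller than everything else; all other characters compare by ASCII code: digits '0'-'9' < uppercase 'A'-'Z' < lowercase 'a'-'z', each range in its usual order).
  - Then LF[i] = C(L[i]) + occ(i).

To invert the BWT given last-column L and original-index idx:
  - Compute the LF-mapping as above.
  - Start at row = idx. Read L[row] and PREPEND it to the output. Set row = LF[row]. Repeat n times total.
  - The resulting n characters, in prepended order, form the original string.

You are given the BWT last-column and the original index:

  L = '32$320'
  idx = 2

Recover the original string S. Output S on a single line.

Answer: 20323$

Derivation:
LF mapping: 4 2 0 5 3 1
Walk LF starting at row 2, prepending L[row]:
  step 1: row=2, L[2]='$', prepend. Next row=LF[2]=0
  step 2: row=0, L[0]='3', prepend. Next row=LF[0]=4
  step 3: row=4, L[4]='2', prepend. Next row=LF[4]=3
  step 4: row=3, L[3]='3', prepend. Next row=LF[3]=5
  step 5: row=5, L[5]='0', prepend. Next row=LF[5]=1
  step 6: row=1, L[1]='2', prepend. Next row=LF[1]=2
Reversed output: 20323$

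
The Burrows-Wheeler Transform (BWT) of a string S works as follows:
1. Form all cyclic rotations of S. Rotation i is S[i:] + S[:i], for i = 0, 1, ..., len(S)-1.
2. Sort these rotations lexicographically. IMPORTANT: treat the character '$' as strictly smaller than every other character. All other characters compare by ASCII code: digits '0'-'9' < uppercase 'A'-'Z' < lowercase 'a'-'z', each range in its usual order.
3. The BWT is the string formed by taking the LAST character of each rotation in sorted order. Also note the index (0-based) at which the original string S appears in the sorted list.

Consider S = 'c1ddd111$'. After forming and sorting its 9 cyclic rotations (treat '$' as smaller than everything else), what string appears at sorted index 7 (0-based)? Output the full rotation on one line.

Answer: dd111$c1d

Derivation:
All 9 rotations (rotation i = S[i:]+S[:i]):
  rot[0] = c1ddd111$
  rot[1] = 1ddd111$c
  rot[2] = ddd111$c1
  rot[3] = dd111$c1d
  rot[4] = d111$c1dd
  rot[5] = 111$c1ddd
  rot[6] = 11$c1ddd1
  rot[7] = 1$c1ddd11
  rot[8] = $c1ddd111
Sorted (with $ < everything):
  sorted[0] = $c1ddd111
  sorted[1] = 1$c1ddd11
  sorted[2] = 11$c1ddd1
  sorted[3] = 111$c1ddd
  sorted[4] = 1ddd111$c
  sorted[5] = c1ddd111$
  sorted[6] = d111$c1dd
  sorted[7] = dd111$c1d
  sorted[8] = ddd111$c1
sorted[7] = dd111$c1d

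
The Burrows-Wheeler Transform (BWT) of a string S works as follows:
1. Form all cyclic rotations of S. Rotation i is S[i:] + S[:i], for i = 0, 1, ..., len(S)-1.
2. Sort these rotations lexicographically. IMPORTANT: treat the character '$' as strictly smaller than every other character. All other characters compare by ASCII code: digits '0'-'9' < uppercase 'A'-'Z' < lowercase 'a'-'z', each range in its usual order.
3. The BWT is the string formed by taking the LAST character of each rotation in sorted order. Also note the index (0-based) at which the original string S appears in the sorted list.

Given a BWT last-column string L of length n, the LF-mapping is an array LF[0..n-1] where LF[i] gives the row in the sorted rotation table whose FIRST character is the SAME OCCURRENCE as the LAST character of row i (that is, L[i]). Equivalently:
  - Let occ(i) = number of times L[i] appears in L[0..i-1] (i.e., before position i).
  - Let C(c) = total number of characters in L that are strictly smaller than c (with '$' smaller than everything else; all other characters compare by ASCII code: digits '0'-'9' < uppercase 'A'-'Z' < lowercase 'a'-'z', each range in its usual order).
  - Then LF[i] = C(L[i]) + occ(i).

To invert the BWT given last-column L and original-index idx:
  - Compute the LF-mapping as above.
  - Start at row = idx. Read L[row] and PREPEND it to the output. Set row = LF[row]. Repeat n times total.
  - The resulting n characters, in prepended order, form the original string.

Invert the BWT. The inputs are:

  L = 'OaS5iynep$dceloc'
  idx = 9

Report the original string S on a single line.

Answer: encyclopedia5SO$

Derivation:
LF mapping: 2 4 3 1 10 15 12 8 14 0 7 5 9 11 13 6
Walk LF starting at row 9, prepending L[row]:
  step 1: row=9, L[9]='$', prepend. Next row=LF[9]=0
  step 2: row=0, L[0]='O', prepend. Next row=LF[0]=2
  step 3: row=2, L[2]='S', prepend. Next row=LF[2]=3
  step 4: row=3, L[3]='5', prepend. Next row=LF[3]=1
  step 5: row=1, L[1]='a', prepend. Next row=LF[1]=4
  step 6: row=4, L[4]='i', prepend. Next row=LF[4]=10
  step 7: row=10, L[10]='d', prepend. Next row=LF[10]=7
  step 8: row=7, L[7]='e', prepend. Next row=LF[7]=8
  step 9: row=8, L[8]='p', prepend. Next row=LF[8]=14
  step 10: row=14, L[14]='o', prepend. Next row=LF[14]=13
  step 11: row=13, L[13]='l', prepend. Next row=LF[13]=11
  step 12: row=11, L[11]='c', prepend. Next row=LF[11]=5
  step 13: row=5, L[5]='y', prepend. Next row=LF[5]=15
  step 14: row=15, L[15]='c', prepend. Next row=LF[15]=6
  step 15: row=6, L[6]='n', prepend. Next row=LF[6]=12
  step 16: row=12, L[12]='e', prepend. Next row=LF[12]=9
Reversed output: encyclopedia5SO$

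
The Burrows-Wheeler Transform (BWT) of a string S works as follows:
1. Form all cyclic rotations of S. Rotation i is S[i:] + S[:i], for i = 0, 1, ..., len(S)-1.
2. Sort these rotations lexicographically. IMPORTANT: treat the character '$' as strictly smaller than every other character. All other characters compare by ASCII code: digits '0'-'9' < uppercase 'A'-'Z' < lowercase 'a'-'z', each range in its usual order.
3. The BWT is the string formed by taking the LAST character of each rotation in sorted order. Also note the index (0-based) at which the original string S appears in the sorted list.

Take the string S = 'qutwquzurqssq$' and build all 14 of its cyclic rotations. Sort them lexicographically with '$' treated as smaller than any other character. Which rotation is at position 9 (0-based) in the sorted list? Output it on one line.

All 14 rotations (rotation i = S[i:]+S[:i]):
  rot[0] = qutwquzurqssq$
  rot[1] = utwquzurqssq$q
  rot[2] = twquzurqssq$qu
  rot[3] = wquzurqssq$qut
  rot[4] = quzurqssq$qutw
  rot[5] = uzurqssq$qutwq
  rot[6] = zurqssq$qutwqu
  rot[7] = urqssq$qutwquz
  rot[8] = rqssq$qutwquzu
  rot[9] = qssq$qutwquzur
  rot[10] = ssq$qutwquzurq
  rot[11] = sq$qutwquzurqs
  rot[12] = q$qutwquzurqss
  rot[13] = $qutwquzurqssq
Sorted (with $ < everything):
  sorted[0] = $qutwquzurqssq
  sorted[1] = q$qutwquzurqss
  sorted[2] = qssq$qutwquzur
  sorted[3] = qutwquzurqssq$
  sorted[4] = quzurqssq$qutw
  sorted[5] = rqssq$qutwquzu
  sorted[6] = sq$qutwquzurqs
  sorted[7] = ssq$qutwquzurq
  sorted[8] = twquzurqssq$qu
  sorted[9] = urqssq$qutwquz
  sorted[10] = utwquzurqssq$q
  sorted[11] = uzurqssq$qutwq
  sorted[12] = wquzurqssq$qut
  sorted[13] = zurqssq$qutwqu
sorted[9] = urqssq$qutwquz

Answer: urqssq$qutwquz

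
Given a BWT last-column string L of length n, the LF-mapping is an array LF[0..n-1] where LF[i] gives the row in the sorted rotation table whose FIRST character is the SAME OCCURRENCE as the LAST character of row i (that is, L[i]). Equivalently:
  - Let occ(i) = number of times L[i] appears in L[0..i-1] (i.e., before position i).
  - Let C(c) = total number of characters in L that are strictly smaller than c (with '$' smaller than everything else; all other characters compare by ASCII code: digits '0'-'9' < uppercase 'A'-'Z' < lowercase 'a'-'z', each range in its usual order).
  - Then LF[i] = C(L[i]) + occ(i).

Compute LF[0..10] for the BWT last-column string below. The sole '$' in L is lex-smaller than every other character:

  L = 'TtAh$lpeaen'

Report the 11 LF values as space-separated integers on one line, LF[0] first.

Char counts: '$':1, 'A':1, 'T':1, 'a':1, 'e':2, 'h':1, 'l':1, 'n':1, 'p':1, 't':1
C (first-col start): C('$')=0, C('A')=1, C('T')=2, C('a')=3, C('e')=4, C('h')=6, C('l')=7, C('n')=8, C('p')=9, C('t')=10
L[0]='T': occ=0, LF[0]=C('T')+0=2+0=2
L[1]='t': occ=0, LF[1]=C('t')+0=10+0=10
L[2]='A': occ=0, LF[2]=C('A')+0=1+0=1
L[3]='h': occ=0, LF[3]=C('h')+0=6+0=6
L[4]='$': occ=0, LF[4]=C('$')+0=0+0=0
L[5]='l': occ=0, LF[5]=C('l')+0=7+0=7
L[6]='p': occ=0, LF[6]=C('p')+0=9+0=9
L[7]='e': occ=0, LF[7]=C('e')+0=4+0=4
L[8]='a': occ=0, LF[8]=C('a')+0=3+0=3
L[9]='e': occ=1, LF[9]=C('e')+1=4+1=5
L[10]='n': occ=0, LF[10]=C('n')+0=8+0=8

Answer: 2 10 1 6 0 7 9 4 3 5 8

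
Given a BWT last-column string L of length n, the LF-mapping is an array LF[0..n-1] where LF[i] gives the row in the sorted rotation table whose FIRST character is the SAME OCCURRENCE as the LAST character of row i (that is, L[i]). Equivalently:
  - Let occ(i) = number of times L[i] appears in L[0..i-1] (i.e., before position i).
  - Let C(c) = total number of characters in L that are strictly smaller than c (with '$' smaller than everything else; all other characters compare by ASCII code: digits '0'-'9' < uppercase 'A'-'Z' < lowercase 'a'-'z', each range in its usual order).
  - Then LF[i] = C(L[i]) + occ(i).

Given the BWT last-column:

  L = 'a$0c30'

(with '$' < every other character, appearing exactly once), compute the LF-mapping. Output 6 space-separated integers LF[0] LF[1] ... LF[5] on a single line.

Char counts: '$':1, '0':2, '3':1, 'a':1, 'c':1
C (first-col start): C('$')=0, C('0')=1, C('3')=3, C('a')=4, C('c')=5
L[0]='a': occ=0, LF[0]=C('a')+0=4+0=4
L[1]='$': occ=0, LF[1]=C('$')+0=0+0=0
L[2]='0': occ=0, LF[2]=C('0')+0=1+0=1
L[3]='c': occ=0, LF[3]=C('c')+0=5+0=5
L[4]='3': occ=0, LF[4]=C('3')+0=3+0=3
L[5]='0': occ=1, LF[5]=C('0')+1=1+1=2

Answer: 4 0 1 5 3 2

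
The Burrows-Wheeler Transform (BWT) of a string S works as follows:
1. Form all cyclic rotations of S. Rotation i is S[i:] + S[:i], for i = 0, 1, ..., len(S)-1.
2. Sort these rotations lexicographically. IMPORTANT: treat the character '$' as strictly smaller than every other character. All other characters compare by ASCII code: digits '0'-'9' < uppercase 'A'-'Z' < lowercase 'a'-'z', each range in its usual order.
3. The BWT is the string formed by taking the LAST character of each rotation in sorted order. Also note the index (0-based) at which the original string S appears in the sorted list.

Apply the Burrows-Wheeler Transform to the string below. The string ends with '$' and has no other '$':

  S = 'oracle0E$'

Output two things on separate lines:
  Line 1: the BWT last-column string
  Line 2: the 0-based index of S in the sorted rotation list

All 9 rotations (rotation i = S[i:]+S[:i]):
  rot[0] = oracle0E$
  rot[1] = racle0E$o
  rot[2] = acle0E$or
  rot[3] = cle0E$ora
  rot[4] = le0E$orac
  rot[5] = e0E$oracl
  rot[6] = 0E$oracle
  rot[7] = E$oracle0
  rot[8] = $oracle0E
Sorted (with $ < everything):
  sorted[0] = $oracle0E  (last char: 'E')
  sorted[1] = 0E$oracle  (last char: 'e')
  sorted[2] = E$oracle0  (last char: '0')
  sorted[3] = acle0E$or  (last char: 'r')
  sorted[4] = cle0E$ora  (last char: 'a')
  sorted[5] = e0E$oracl  (last char: 'l')
  sorted[6] = le0E$orac  (last char: 'c')
  sorted[7] = oracle0E$  (last char: '$')
  sorted[8] = racle0E$o  (last char: 'o')
Last column: Ee0ralc$o
Original string S is at sorted index 7

Answer: Ee0ralc$o
7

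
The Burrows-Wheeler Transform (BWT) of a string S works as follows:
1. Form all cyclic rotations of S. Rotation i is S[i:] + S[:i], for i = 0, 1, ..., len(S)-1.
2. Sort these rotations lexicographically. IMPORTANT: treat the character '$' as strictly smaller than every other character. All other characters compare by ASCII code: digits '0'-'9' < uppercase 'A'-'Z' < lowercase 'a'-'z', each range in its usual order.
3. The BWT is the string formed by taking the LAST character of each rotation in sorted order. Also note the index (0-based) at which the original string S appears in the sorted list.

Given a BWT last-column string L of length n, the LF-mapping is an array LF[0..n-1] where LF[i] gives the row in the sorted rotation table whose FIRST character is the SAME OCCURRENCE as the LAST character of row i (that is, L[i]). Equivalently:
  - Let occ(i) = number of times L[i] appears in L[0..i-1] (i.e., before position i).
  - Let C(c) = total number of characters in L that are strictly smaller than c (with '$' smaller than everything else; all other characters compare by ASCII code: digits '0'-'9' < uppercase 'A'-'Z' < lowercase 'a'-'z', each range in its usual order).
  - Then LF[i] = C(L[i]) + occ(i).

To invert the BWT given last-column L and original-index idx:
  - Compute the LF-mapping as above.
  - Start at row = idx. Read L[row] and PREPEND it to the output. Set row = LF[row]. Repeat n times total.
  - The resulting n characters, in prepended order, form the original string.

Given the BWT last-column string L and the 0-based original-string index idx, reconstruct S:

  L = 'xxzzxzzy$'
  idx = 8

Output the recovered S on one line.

LF mapping: 1 2 5 6 3 7 8 4 0
Walk LF starting at row 8, prepending L[row]:
  step 1: row=8, L[8]='$', prepend. Next row=LF[8]=0
  step 2: row=0, L[0]='x', prepend. Next row=LF[0]=1
  step 3: row=1, L[1]='x', prepend. Next row=LF[1]=2
  step 4: row=2, L[2]='z', prepend. Next row=LF[2]=5
  step 5: row=5, L[5]='z', prepend. Next row=LF[5]=7
  step 6: row=7, L[7]='y', prepend. Next row=LF[7]=4
  step 7: row=4, L[4]='x', prepend. Next row=LF[4]=3
  step 8: row=3, L[3]='z', prepend. Next row=LF[3]=6
  step 9: row=6, L[6]='z', prepend. Next row=LF[6]=8
Reversed output: zzxyzzxx$

Answer: zzxyzzxx$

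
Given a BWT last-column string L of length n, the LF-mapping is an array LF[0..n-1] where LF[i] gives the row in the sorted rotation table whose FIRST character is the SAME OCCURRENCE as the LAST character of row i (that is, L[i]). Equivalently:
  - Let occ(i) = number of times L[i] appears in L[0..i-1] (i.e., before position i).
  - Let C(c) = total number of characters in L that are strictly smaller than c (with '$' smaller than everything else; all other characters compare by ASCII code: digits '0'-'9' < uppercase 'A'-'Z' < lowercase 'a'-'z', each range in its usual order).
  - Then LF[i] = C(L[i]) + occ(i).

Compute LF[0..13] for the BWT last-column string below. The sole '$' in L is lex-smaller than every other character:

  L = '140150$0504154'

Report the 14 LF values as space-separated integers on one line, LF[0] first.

Answer: 5 8 1 6 11 2 0 3 12 4 9 7 13 10

Derivation:
Char counts: '$':1, '0':4, '1':3, '4':3, '5':3
C (first-col start): C('$')=0, C('0')=1, C('1')=5, C('4')=8, C('5')=11
L[0]='1': occ=0, LF[0]=C('1')+0=5+0=5
L[1]='4': occ=0, LF[1]=C('4')+0=8+0=8
L[2]='0': occ=0, LF[2]=C('0')+0=1+0=1
L[3]='1': occ=1, LF[3]=C('1')+1=5+1=6
L[4]='5': occ=0, LF[4]=C('5')+0=11+0=11
L[5]='0': occ=1, LF[5]=C('0')+1=1+1=2
L[6]='$': occ=0, LF[6]=C('$')+0=0+0=0
L[7]='0': occ=2, LF[7]=C('0')+2=1+2=3
L[8]='5': occ=1, LF[8]=C('5')+1=11+1=12
L[9]='0': occ=3, LF[9]=C('0')+3=1+3=4
L[10]='4': occ=1, LF[10]=C('4')+1=8+1=9
L[11]='1': occ=2, LF[11]=C('1')+2=5+2=7
L[12]='5': occ=2, LF[12]=C('5')+2=11+2=13
L[13]='4': occ=2, LF[13]=C('4')+2=8+2=10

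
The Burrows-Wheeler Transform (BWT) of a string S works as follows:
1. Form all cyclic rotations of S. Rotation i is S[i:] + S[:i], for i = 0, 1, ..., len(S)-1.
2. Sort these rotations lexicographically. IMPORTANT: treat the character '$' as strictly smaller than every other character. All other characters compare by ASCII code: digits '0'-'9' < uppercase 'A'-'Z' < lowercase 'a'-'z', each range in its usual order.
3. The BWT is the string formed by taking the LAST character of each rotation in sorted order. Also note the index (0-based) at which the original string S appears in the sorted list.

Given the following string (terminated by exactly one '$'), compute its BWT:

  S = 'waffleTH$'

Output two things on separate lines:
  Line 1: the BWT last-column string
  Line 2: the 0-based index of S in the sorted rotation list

All 9 rotations (rotation i = S[i:]+S[:i]):
  rot[0] = waffleTH$
  rot[1] = affleTH$w
  rot[2] = ffleTH$wa
  rot[3] = fleTH$waf
  rot[4] = leTH$waff
  rot[5] = eTH$waffl
  rot[6] = TH$waffle
  rot[7] = H$waffleT
  rot[8] = $waffleTH
Sorted (with $ < everything):
  sorted[0] = $waffleTH  (last char: 'H')
  sorted[1] = H$waffleT  (last char: 'T')
  sorted[2] = TH$waffle  (last char: 'e')
  sorted[3] = affleTH$w  (last char: 'w')
  sorted[4] = eTH$waffl  (last char: 'l')
  sorted[5] = ffleTH$wa  (last char: 'a')
  sorted[6] = fleTH$waf  (last char: 'f')
  sorted[7] = leTH$waff  (last char: 'f')
  sorted[8] = waffleTH$  (last char: '$')
Last column: HTewlaff$
Original string S is at sorted index 8

Answer: HTewlaff$
8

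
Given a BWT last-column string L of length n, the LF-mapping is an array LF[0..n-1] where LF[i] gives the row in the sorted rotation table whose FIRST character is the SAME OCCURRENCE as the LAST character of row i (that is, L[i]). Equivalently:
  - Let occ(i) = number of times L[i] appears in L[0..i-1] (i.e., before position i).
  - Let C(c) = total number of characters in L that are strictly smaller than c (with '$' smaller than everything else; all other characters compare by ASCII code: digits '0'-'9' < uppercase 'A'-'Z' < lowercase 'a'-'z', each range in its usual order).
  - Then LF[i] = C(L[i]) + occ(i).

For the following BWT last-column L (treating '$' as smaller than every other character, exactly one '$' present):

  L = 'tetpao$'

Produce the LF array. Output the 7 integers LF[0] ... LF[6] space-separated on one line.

Char counts: '$':1, 'a':1, 'e':1, 'o':1, 'p':1, 't':2
C (first-col start): C('$')=0, C('a')=1, C('e')=2, C('o')=3, C('p')=4, C('t')=5
L[0]='t': occ=0, LF[0]=C('t')+0=5+0=5
L[1]='e': occ=0, LF[1]=C('e')+0=2+0=2
L[2]='t': occ=1, LF[2]=C('t')+1=5+1=6
L[3]='p': occ=0, LF[3]=C('p')+0=4+0=4
L[4]='a': occ=0, LF[4]=C('a')+0=1+0=1
L[5]='o': occ=0, LF[5]=C('o')+0=3+0=3
L[6]='$': occ=0, LF[6]=C('$')+0=0+0=0

Answer: 5 2 6 4 1 3 0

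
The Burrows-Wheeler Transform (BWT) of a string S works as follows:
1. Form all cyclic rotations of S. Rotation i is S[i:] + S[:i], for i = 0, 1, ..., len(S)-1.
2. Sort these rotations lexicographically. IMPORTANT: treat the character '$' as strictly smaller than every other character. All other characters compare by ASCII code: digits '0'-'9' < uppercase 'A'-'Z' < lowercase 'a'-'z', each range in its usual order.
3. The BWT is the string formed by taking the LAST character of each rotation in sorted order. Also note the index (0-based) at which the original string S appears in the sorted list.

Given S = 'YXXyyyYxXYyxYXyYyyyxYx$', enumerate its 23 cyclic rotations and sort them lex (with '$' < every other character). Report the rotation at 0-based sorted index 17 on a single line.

Answer: yxYXyYyyyxYx$YXXyyyYxXY

Derivation:
All 23 rotations (rotation i = S[i:]+S[:i]):
  rot[0] = YXXyyyYxXYyxYXyYyyyxYx$
  rot[1] = XXyyyYxXYyxYXyYyyyxYx$Y
  rot[2] = XyyyYxXYyxYXyYyyyxYx$YX
  rot[3] = yyyYxXYyxYXyYyyyxYx$YXX
  rot[4] = yyYxXYyxYXyYyyyxYx$YXXy
  rot[5] = yYxXYyxYXyYyyyxYx$YXXyy
  rot[6] = YxXYyxYXyYyyyxYx$YXXyyy
  rot[7] = xXYyxYXyYyyyxYx$YXXyyyY
  rot[8] = XYyxYXyYyyyxYx$YXXyyyYx
  rot[9] = YyxYXyYyyyxYx$YXXyyyYxX
  rot[10] = yxYXyYyyyxYx$YXXyyyYxXY
  rot[11] = xYXyYyyyxYx$YXXyyyYxXYy
  rot[12] = YXyYyyyxYx$YXXyyyYxXYyx
  rot[13] = XyYyyyxYx$YXXyyyYxXYyxY
  rot[14] = yYyyyxYx$YXXyyyYxXYyxYX
  rot[15] = YyyyxYx$YXXyyyYxXYyxYXy
  rot[16] = yyyxYx$YXXyyyYxXYyxYXyY
  rot[17] = yyxYx$YXXyyyYxXYyxYXyYy
  rot[18] = yxYx$YXXyyyYxXYyxYXyYyy
  rot[19] = xYx$YXXyyyYxXYyxYXyYyyy
  rot[20] = Yx$YXXyyyYxXYyxYXyYyyyx
  rot[21] = x$YXXyyyYxXYyxYXyYyyyxY
  rot[22] = $YXXyyyYxXYyxYXyYyyyxYx
Sorted (with $ < everything):
  sorted[0] = $YXXyyyYxXYyxYXyYyyyxYx
  sorted[1] = XXyyyYxXYyxYXyYyyyxYx$Y
  sorted[2] = XYyxYXyYyyyxYx$YXXyyyYx
  sorted[3] = XyYyyyxYx$YXXyyyYxXYyxY
  sorted[4] = XyyyYxXYyxYXyYyyyxYx$YX
  sorted[5] = YXXyyyYxXYyxYXyYyyyxYx$
  sorted[6] = YXyYyyyxYx$YXXyyyYxXYyx
  sorted[7] = Yx$YXXyyyYxXYyxYXyYyyyx
  sorted[8] = YxXYyxYXyYyyyxYx$YXXyyy
  sorted[9] = YyxYXyYyyyxYx$YXXyyyYxX
  sorted[10] = YyyyxYx$YXXyyyYxXYyxYXy
  sorted[11] = x$YXXyyyYxXYyxYXyYyyyxY
  sorted[12] = xXYyxYXyYyyyxYx$YXXyyyY
  sorted[13] = xYXyYyyyxYx$YXXyyyYxXYy
  sorted[14] = xYx$YXXyyyYxXYyxYXyYyyy
  sorted[15] = yYxXYyxYXyYyyyxYx$YXXyy
  sorted[16] = yYyyyxYx$YXXyyyYxXYyxYX
  sorted[17] = yxYXyYyyyxYx$YXXyyyYxXY
  sorted[18] = yxYx$YXXyyyYxXYyxYXyYyy
  sorted[19] = yyYxXYyxYXyYyyyxYx$YXXy
  sorted[20] = yyxYx$YXXyyyYxXYyxYXyYy
  sorted[21] = yyyYxXYyxYXyYyyyxYx$YXX
  sorted[22] = yyyxYx$YXXyyyYxXYyxYXyY
sorted[17] = yxYXyYyyyxYx$YXXyyyYxXY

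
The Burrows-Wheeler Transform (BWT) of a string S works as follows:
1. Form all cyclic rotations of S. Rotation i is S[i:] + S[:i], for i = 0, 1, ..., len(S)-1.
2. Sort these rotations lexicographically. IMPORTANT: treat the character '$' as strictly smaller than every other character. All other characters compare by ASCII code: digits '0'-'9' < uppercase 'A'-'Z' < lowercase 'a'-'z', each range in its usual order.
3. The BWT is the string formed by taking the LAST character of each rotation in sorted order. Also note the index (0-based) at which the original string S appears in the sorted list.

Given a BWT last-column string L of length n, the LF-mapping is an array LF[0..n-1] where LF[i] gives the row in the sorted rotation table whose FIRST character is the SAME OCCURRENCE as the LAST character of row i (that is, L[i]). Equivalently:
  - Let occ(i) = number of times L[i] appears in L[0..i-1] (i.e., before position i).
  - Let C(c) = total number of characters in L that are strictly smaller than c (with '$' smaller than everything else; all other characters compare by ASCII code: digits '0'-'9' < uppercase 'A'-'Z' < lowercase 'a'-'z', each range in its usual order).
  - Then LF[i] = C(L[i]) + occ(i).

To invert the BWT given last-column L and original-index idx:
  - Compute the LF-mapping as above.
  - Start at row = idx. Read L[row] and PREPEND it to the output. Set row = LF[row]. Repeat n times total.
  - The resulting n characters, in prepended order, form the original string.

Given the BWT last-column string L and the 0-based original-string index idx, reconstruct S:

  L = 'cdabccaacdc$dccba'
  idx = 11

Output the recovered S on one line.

LF mapping: 7 14 1 5 8 9 2 3 10 15 11 0 16 12 13 6 4
Walk LF starting at row 11, prepending L[row]:
  step 1: row=11, L[11]='$', prepend. Next row=LF[11]=0
  step 2: row=0, L[0]='c', prepend. Next row=LF[0]=7
  step 3: row=7, L[7]='a', prepend. Next row=LF[7]=3
  step 4: row=3, L[3]='b', prepend. Next row=LF[3]=5
  step 5: row=5, L[5]='c', prepend. Next row=LF[5]=9
  step 6: row=9, L[9]='d', prepend. Next row=LF[9]=15
  step 7: row=15, L[15]='b', prepend. Next row=LF[15]=6
  step 8: row=6, L[6]='a', prepend. Next row=LF[6]=2
  step 9: row=2, L[2]='a', prepend. Next row=LF[2]=1
  step 10: row=1, L[1]='d', prepend. Next row=LF[1]=14
  step 11: row=14, L[14]='c', prepend. Next row=LF[14]=13
  step 12: row=13, L[13]='c', prepend. Next row=LF[13]=12
  step 13: row=12, L[12]='d', prepend. Next row=LF[12]=16
  step 14: row=16, L[16]='a', prepend. Next row=LF[16]=4
  step 15: row=4, L[4]='c', prepend. Next row=LF[4]=8
  step 16: row=8, L[8]='c', prepend. Next row=LF[8]=10
  step 17: row=10, L[10]='c', prepend. Next row=LF[10]=11
Reversed output: cccadccdaabdcbac$

Answer: cccadccdaabdcbac$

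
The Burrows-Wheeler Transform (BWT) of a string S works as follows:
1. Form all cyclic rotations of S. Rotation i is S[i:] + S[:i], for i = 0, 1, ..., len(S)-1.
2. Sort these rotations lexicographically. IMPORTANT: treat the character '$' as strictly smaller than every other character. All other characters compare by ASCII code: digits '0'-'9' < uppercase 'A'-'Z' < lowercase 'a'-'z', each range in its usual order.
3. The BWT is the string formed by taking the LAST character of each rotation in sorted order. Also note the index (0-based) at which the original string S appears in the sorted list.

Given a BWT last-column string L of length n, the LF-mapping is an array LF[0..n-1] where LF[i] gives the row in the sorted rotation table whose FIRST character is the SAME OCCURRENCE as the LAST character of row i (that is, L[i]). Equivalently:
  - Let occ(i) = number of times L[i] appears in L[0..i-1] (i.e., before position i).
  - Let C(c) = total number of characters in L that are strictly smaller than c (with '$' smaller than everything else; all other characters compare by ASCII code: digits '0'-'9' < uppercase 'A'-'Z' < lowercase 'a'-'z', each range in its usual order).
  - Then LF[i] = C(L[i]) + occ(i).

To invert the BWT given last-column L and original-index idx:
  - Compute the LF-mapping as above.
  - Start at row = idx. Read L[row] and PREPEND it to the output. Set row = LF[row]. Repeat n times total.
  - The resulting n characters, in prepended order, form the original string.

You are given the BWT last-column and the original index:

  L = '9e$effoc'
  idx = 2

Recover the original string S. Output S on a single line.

Answer: coffee9$

Derivation:
LF mapping: 1 3 0 4 5 6 7 2
Walk LF starting at row 2, prepending L[row]:
  step 1: row=2, L[2]='$', prepend. Next row=LF[2]=0
  step 2: row=0, L[0]='9', prepend. Next row=LF[0]=1
  step 3: row=1, L[1]='e', prepend. Next row=LF[1]=3
  step 4: row=3, L[3]='e', prepend. Next row=LF[3]=4
  step 5: row=4, L[4]='f', prepend. Next row=LF[4]=5
  step 6: row=5, L[5]='f', prepend. Next row=LF[5]=6
  step 7: row=6, L[6]='o', prepend. Next row=LF[6]=7
  step 8: row=7, L[7]='c', prepend. Next row=LF[7]=2
Reversed output: coffee9$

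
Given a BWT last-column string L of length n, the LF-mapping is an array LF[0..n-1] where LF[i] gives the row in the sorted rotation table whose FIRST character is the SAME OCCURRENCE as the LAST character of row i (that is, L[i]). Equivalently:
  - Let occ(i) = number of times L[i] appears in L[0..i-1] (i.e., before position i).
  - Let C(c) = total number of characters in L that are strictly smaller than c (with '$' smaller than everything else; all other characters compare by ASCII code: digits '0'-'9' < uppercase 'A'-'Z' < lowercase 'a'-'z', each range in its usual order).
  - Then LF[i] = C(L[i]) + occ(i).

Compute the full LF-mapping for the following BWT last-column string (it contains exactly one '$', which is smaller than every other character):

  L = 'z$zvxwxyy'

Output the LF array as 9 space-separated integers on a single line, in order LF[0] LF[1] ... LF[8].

Answer: 7 0 8 1 3 2 4 5 6

Derivation:
Char counts: '$':1, 'v':1, 'w':1, 'x':2, 'y':2, 'z':2
C (first-col start): C('$')=0, C('v')=1, C('w')=2, C('x')=3, C('y')=5, C('z')=7
L[0]='z': occ=0, LF[0]=C('z')+0=7+0=7
L[1]='$': occ=0, LF[1]=C('$')+0=0+0=0
L[2]='z': occ=1, LF[2]=C('z')+1=7+1=8
L[3]='v': occ=0, LF[3]=C('v')+0=1+0=1
L[4]='x': occ=0, LF[4]=C('x')+0=3+0=3
L[5]='w': occ=0, LF[5]=C('w')+0=2+0=2
L[6]='x': occ=1, LF[6]=C('x')+1=3+1=4
L[7]='y': occ=0, LF[7]=C('y')+0=5+0=5
L[8]='y': occ=1, LF[8]=C('y')+1=5+1=6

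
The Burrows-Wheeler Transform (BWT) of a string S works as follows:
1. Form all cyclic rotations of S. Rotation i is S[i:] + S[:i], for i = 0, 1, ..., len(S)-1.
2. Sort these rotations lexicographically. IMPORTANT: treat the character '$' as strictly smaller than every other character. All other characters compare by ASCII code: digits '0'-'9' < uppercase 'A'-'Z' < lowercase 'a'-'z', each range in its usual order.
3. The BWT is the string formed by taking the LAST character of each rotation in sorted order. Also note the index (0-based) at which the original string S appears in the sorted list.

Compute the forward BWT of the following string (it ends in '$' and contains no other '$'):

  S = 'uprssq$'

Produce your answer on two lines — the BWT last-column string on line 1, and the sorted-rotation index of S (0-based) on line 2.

All 7 rotations (rotation i = S[i:]+S[:i]):
  rot[0] = uprssq$
  rot[1] = prssq$u
  rot[2] = rssq$up
  rot[3] = ssq$upr
  rot[4] = sq$uprs
  rot[5] = q$uprss
  rot[6] = $uprssq
Sorted (with $ < everything):
  sorted[0] = $uprssq  (last char: 'q')
  sorted[1] = prssq$u  (last char: 'u')
  sorted[2] = q$uprss  (last char: 's')
  sorted[3] = rssq$up  (last char: 'p')
  sorted[4] = sq$uprs  (last char: 's')
  sorted[5] = ssq$upr  (last char: 'r')
  sorted[6] = uprssq$  (last char: '$')
Last column: quspsr$
Original string S is at sorted index 6

Answer: quspsr$
6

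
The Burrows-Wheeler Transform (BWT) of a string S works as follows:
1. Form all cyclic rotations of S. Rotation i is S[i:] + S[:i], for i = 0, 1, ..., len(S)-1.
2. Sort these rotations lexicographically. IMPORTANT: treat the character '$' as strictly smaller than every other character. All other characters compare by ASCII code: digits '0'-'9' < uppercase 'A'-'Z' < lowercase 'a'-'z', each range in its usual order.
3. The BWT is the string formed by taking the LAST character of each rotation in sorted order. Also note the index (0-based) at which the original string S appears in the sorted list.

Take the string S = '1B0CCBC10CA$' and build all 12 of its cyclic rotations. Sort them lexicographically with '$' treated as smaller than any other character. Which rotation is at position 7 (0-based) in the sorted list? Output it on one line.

All 12 rotations (rotation i = S[i:]+S[:i]):
  rot[0] = 1B0CCBC10CA$
  rot[1] = B0CCBC10CA$1
  rot[2] = 0CCBC10CA$1B
  rot[3] = CCBC10CA$1B0
  rot[4] = CBC10CA$1B0C
  rot[5] = BC10CA$1B0CC
  rot[6] = C10CA$1B0CCB
  rot[7] = 10CA$1B0CCBC
  rot[8] = 0CA$1B0CCBC1
  rot[9] = CA$1B0CCBC10
  rot[10] = A$1B0CCBC10C
  rot[11] = $1B0CCBC10CA
Sorted (with $ < everything):
  sorted[0] = $1B0CCBC10CA
  sorted[1] = 0CA$1B0CCBC1
  sorted[2] = 0CCBC10CA$1B
  sorted[3] = 10CA$1B0CCBC
  sorted[4] = 1B0CCBC10CA$
  sorted[5] = A$1B0CCBC10C
  sorted[6] = B0CCBC10CA$1
  sorted[7] = BC10CA$1B0CC
  sorted[8] = C10CA$1B0CCB
  sorted[9] = CA$1B0CCBC10
  sorted[10] = CBC10CA$1B0C
  sorted[11] = CCBC10CA$1B0
sorted[7] = BC10CA$1B0CC

Answer: BC10CA$1B0CC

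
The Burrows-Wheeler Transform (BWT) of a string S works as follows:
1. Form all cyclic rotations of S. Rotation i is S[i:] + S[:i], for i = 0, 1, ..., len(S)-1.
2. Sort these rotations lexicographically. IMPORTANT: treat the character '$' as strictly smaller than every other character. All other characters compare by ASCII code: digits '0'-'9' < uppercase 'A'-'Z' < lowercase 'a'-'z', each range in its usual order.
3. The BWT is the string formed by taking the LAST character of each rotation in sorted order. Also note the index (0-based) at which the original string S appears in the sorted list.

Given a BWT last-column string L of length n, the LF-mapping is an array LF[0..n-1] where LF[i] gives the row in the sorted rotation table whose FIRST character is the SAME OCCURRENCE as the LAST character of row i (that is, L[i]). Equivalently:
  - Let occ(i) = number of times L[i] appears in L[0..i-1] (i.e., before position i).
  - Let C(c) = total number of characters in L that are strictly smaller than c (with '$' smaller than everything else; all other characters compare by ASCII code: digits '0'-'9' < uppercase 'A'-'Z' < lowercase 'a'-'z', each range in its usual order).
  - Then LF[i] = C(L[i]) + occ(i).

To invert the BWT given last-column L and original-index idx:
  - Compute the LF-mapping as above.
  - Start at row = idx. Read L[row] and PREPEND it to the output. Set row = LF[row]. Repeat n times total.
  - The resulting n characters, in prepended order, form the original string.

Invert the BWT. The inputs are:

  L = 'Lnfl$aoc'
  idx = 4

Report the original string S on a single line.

LF mapping: 1 6 4 5 0 2 7 3
Walk LF starting at row 4, prepending L[row]:
  step 1: row=4, L[4]='$', prepend. Next row=LF[4]=0
  step 2: row=0, L[0]='L', prepend. Next row=LF[0]=1
  step 3: row=1, L[1]='n', prepend. Next row=LF[1]=6
  step 4: row=6, L[6]='o', prepend. Next row=LF[6]=7
  step 5: row=7, L[7]='c', prepend. Next row=LF[7]=3
  step 6: row=3, L[3]='l', prepend. Next row=LF[3]=5
  step 7: row=5, L[5]='a', prepend. Next row=LF[5]=2
  step 8: row=2, L[2]='f', prepend. Next row=LF[2]=4
Reversed output: falconL$

Answer: falconL$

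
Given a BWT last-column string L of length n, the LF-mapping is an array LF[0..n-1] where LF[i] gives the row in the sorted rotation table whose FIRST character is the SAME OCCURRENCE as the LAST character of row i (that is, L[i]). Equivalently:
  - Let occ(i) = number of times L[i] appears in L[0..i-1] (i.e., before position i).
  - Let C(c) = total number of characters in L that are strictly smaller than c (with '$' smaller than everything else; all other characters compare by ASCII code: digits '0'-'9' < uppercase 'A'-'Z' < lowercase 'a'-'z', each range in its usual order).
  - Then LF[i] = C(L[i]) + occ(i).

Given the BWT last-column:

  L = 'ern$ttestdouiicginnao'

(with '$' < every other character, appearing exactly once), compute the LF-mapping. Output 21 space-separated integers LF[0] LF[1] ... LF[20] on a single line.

Char counts: '$':1, 'a':1, 'c':1, 'd':1, 'e':2, 'g':1, 'i':3, 'n':3, 'o':2, 'r':1, 's':1, 't':3, 'u':1
C (first-col start): C('$')=0, C('a')=1, C('c')=2, C('d')=3, C('e')=4, C('g')=6, C('i')=7, C('n')=10, C('o')=13, C('r')=15, C('s')=16, C('t')=17, C('u')=20
L[0]='e': occ=0, LF[0]=C('e')+0=4+0=4
L[1]='r': occ=0, LF[1]=C('r')+0=15+0=15
L[2]='n': occ=0, LF[2]=C('n')+0=10+0=10
L[3]='$': occ=0, LF[3]=C('$')+0=0+0=0
L[4]='t': occ=0, LF[4]=C('t')+0=17+0=17
L[5]='t': occ=1, LF[5]=C('t')+1=17+1=18
L[6]='e': occ=1, LF[6]=C('e')+1=4+1=5
L[7]='s': occ=0, LF[7]=C('s')+0=16+0=16
L[8]='t': occ=2, LF[8]=C('t')+2=17+2=19
L[9]='d': occ=0, LF[9]=C('d')+0=3+0=3
L[10]='o': occ=0, LF[10]=C('o')+0=13+0=13
L[11]='u': occ=0, LF[11]=C('u')+0=20+0=20
L[12]='i': occ=0, LF[12]=C('i')+0=7+0=7
L[13]='i': occ=1, LF[13]=C('i')+1=7+1=8
L[14]='c': occ=0, LF[14]=C('c')+0=2+0=2
L[15]='g': occ=0, LF[15]=C('g')+0=6+0=6
L[16]='i': occ=2, LF[16]=C('i')+2=7+2=9
L[17]='n': occ=1, LF[17]=C('n')+1=10+1=11
L[18]='n': occ=2, LF[18]=C('n')+2=10+2=12
L[19]='a': occ=0, LF[19]=C('a')+0=1+0=1
L[20]='o': occ=1, LF[20]=C('o')+1=13+1=14

Answer: 4 15 10 0 17 18 5 16 19 3 13 20 7 8 2 6 9 11 12 1 14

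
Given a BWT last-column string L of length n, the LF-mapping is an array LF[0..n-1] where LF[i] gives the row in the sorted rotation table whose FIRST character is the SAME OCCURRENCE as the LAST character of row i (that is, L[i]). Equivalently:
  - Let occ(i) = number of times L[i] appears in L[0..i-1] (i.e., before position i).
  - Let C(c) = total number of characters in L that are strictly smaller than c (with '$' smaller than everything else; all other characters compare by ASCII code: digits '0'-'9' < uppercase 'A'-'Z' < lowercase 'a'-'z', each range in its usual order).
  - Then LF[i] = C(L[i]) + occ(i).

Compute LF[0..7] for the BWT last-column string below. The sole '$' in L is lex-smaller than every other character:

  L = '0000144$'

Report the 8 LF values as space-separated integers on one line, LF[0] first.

Answer: 1 2 3 4 5 6 7 0

Derivation:
Char counts: '$':1, '0':4, '1':1, '4':2
C (first-col start): C('$')=0, C('0')=1, C('1')=5, C('4')=6
L[0]='0': occ=0, LF[0]=C('0')+0=1+0=1
L[1]='0': occ=1, LF[1]=C('0')+1=1+1=2
L[2]='0': occ=2, LF[2]=C('0')+2=1+2=3
L[3]='0': occ=3, LF[3]=C('0')+3=1+3=4
L[4]='1': occ=0, LF[4]=C('1')+0=5+0=5
L[5]='4': occ=0, LF[5]=C('4')+0=6+0=6
L[6]='4': occ=1, LF[6]=C('4')+1=6+1=7
L[7]='$': occ=0, LF[7]=C('$')+0=0+0=0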